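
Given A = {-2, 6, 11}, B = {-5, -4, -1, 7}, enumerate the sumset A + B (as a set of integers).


A + B = {a + b : a ∈ A, b ∈ B}.
Enumerate all |A|·|B| = 3·4 = 12 pairs (a, b) and collect distinct sums.
a = -2: -2+-5=-7, -2+-4=-6, -2+-1=-3, -2+7=5
a = 6: 6+-5=1, 6+-4=2, 6+-1=5, 6+7=13
a = 11: 11+-5=6, 11+-4=7, 11+-1=10, 11+7=18
Collecting distinct sums: A + B = {-7, -6, -3, 1, 2, 5, 6, 7, 10, 13, 18}
|A + B| = 11

A + B = {-7, -6, -3, 1, 2, 5, 6, 7, 10, 13, 18}


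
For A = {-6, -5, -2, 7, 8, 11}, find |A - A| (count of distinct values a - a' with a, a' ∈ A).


A - A = {a - a' : a, a' ∈ A}; |A| = 6.
Bounds: 2|A|-1 ≤ |A - A| ≤ |A|² - |A| + 1, i.e. 11 ≤ |A - A| ≤ 31.
Note: 0 ∈ A - A always (from a - a). The set is symmetric: if d ∈ A - A then -d ∈ A - A.
Enumerate nonzero differences d = a - a' with a > a' (then include -d):
Positive differences: {1, 3, 4, 9, 10, 12, 13, 14, 16, 17}
Full difference set: {0} ∪ (positive diffs) ∪ (negative diffs).
|A - A| = 1 + 2·10 = 21 (matches direct enumeration: 21).

|A - A| = 21


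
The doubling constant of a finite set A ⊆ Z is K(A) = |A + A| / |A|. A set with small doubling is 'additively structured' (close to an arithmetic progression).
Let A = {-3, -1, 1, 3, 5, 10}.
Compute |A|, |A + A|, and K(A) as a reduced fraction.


|A| = 6.
Compute A + A by enumerating all 36 pairs.
A + A = {-6, -4, -2, 0, 2, 4, 6, 7, 8, 9, 10, 11, 13, 15, 20}, so |A + A| = 15.
K = |A + A| / |A| = 15/6 = 5/2 ≈ 2.5000.
Reference: AP of size 6 gives K = 11/6 ≈ 1.8333; a fully generic set of size 6 gives K ≈ 3.5000.

|A| = 6, |A + A| = 15, K = 15/6 = 5/2.


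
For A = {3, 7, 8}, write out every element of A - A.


A - A = {a - a' : a, a' ∈ A}.
Compute a - a' for each ordered pair (a, a'):
a = 3: 3-3=0, 3-7=-4, 3-8=-5
a = 7: 7-3=4, 7-7=0, 7-8=-1
a = 8: 8-3=5, 8-7=1, 8-8=0
Collecting distinct values (and noting 0 appears from a-a):
A - A = {-5, -4, -1, 0, 1, 4, 5}
|A - A| = 7

A - A = {-5, -4, -1, 0, 1, 4, 5}


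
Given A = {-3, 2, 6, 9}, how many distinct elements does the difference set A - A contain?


A - A = {a - a' : a, a' ∈ A}; |A| = 4.
Bounds: 2|A|-1 ≤ |A - A| ≤ |A|² - |A| + 1, i.e. 7 ≤ |A - A| ≤ 13.
Note: 0 ∈ A - A always (from a - a). The set is symmetric: if d ∈ A - A then -d ∈ A - A.
Enumerate nonzero differences d = a - a' with a > a' (then include -d):
Positive differences: {3, 4, 5, 7, 9, 12}
Full difference set: {0} ∪ (positive diffs) ∪ (negative diffs).
|A - A| = 1 + 2·6 = 13 (matches direct enumeration: 13).

|A - A| = 13


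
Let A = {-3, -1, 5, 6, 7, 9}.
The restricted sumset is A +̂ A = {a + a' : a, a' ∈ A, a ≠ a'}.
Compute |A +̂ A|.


Restricted sumset: A +̂ A = {a + a' : a ∈ A, a' ∈ A, a ≠ a'}.
Equivalently, take A + A and drop any sum 2a that is achievable ONLY as a + a for a ∈ A (i.e. sums representable only with equal summands).
Enumerate pairs (a, a') with a < a' (symmetric, so each unordered pair gives one sum; this covers all a ≠ a'):
  -3 + -1 = -4
  -3 + 5 = 2
  -3 + 6 = 3
  -3 + 7 = 4
  -3 + 9 = 6
  -1 + 5 = 4
  -1 + 6 = 5
  -1 + 7 = 6
  -1 + 9 = 8
  5 + 6 = 11
  5 + 7 = 12
  5 + 9 = 14
  6 + 7 = 13
  6 + 9 = 15
  7 + 9 = 16
Collected distinct sums: {-4, 2, 3, 4, 5, 6, 8, 11, 12, 13, 14, 15, 16}
|A +̂ A| = 13
(Reference bound: |A +̂ A| ≥ 2|A| - 3 for |A| ≥ 2, with |A| = 6 giving ≥ 9.)

|A +̂ A| = 13


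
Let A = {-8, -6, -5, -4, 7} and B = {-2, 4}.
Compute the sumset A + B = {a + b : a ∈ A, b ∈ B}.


A + B = {a + b : a ∈ A, b ∈ B}.
Enumerate all |A|·|B| = 5·2 = 10 pairs (a, b) and collect distinct sums.
a = -8: -8+-2=-10, -8+4=-4
a = -6: -6+-2=-8, -6+4=-2
a = -5: -5+-2=-7, -5+4=-1
a = -4: -4+-2=-6, -4+4=0
a = 7: 7+-2=5, 7+4=11
Collecting distinct sums: A + B = {-10, -8, -7, -6, -4, -2, -1, 0, 5, 11}
|A + B| = 10

A + B = {-10, -8, -7, -6, -4, -2, -1, 0, 5, 11}


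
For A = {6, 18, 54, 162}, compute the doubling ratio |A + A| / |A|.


|A| = 4.
Compute A + A by enumerating all 16 pairs.
A + A = {12, 24, 36, 60, 72, 108, 168, 180, 216, 324}, so |A + A| = 10.
K = |A + A| / |A| = 10/4 = 5/2 ≈ 2.5000.
Reference: AP of size 4 gives K = 7/4 ≈ 1.7500; a fully generic set of size 4 gives K ≈ 2.5000.

|A| = 4, |A + A| = 10, K = 10/4 = 5/2.


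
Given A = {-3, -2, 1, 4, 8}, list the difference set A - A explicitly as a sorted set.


A - A = {a - a' : a, a' ∈ A}.
Compute a - a' for each ordered pair (a, a'):
a = -3: -3--3=0, -3--2=-1, -3-1=-4, -3-4=-7, -3-8=-11
a = -2: -2--3=1, -2--2=0, -2-1=-3, -2-4=-6, -2-8=-10
a = 1: 1--3=4, 1--2=3, 1-1=0, 1-4=-3, 1-8=-7
a = 4: 4--3=7, 4--2=6, 4-1=3, 4-4=0, 4-8=-4
a = 8: 8--3=11, 8--2=10, 8-1=7, 8-4=4, 8-8=0
Collecting distinct values (and noting 0 appears from a-a):
A - A = {-11, -10, -7, -6, -4, -3, -1, 0, 1, 3, 4, 6, 7, 10, 11}
|A - A| = 15

A - A = {-11, -10, -7, -6, -4, -3, -1, 0, 1, 3, 4, 6, 7, 10, 11}


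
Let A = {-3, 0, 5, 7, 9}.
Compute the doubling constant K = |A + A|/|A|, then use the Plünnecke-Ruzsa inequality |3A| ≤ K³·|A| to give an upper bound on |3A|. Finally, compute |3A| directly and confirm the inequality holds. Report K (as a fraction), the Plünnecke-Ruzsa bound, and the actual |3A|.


|A| = 5.
Step 1: Compute A + A by enumerating all 25 pairs.
A + A = {-6, -3, 0, 2, 4, 5, 6, 7, 9, 10, 12, 14, 16, 18}, so |A + A| = 14.
Step 2: Doubling constant K = |A + A|/|A| = 14/5 = 14/5 ≈ 2.8000.
Step 3: Plünnecke-Ruzsa gives |3A| ≤ K³·|A| = (2.8000)³ · 5 ≈ 109.7600.
Step 4: Compute 3A = A + A + A directly by enumerating all triples (a,b,c) ∈ A³; |3A| = 27.
Step 5: Check 27 ≤ 109.7600? Yes ✓.

K = 14/5, Plünnecke-Ruzsa bound K³|A| ≈ 109.7600, |3A| = 27, inequality holds.


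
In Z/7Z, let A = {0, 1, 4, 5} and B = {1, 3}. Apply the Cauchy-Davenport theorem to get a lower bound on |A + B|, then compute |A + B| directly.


Cauchy-Davenport: |A + B| ≥ min(p, |A| + |B| - 1) for A, B nonempty in Z/pZ.
|A| = 4, |B| = 2, p = 7.
CD lower bound = min(7, 4 + 2 - 1) = min(7, 5) = 5.
Compute A + B mod 7 directly:
a = 0: 0+1=1, 0+3=3
a = 1: 1+1=2, 1+3=4
a = 4: 4+1=5, 4+3=0
a = 5: 5+1=6, 5+3=1
A + B = {0, 1, 2, 3, 4, 5, 6}, so |A + B| = 7.
Verify: 7 ≥ 5? Yes ✓.

CD lower bound = 5, actual |A + B| = 7.


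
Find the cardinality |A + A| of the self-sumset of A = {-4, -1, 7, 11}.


A + A = {a + a' : a, a' ∈ A}; |A| = 4.
General bounds: 2|A| - 1 ≤ |A + A| ≤ |A|(|A|+1)/2, i.e. 7 ≤ |A + A| ≤ 10.
Lower bound 2|A|-1 is attained iff A is an arithmetic progression.
Enumerate sums a + a' for a ≤ a' (symmetric, so this suffices):
a = -4: -4+-4=-8, -4+-1=-5, -4+7=3, -4+11=7
a = -1: -1+-1=-2, -1+7=6, -1+11=10
a = 7: 7+7=14, 7+11=18
a = 11: 11+11=22
Distinct sums: {-8, -5, -2, 3, 6, 7, 10, 14, 18, 22}
|A + A| = 10

|A + A| = 10


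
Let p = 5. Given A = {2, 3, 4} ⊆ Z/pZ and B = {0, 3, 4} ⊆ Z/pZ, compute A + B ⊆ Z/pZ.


Work in Z/5Z: reduce every sum a + b modulo 5.
Enumerate all 9 pairs:
a = 2: 2+0=2, 2+3=0, 2+4=1
a = 3: 3+0=3, 3+3=1, 3+4=2
a = 4: 4+0=4, 4+3=2, 4+4=3
Distinct residues collected: {0, 1, 2, 3, 4}
|A + B| = 5 (out of 5 total residues).

A + B = {0, 1, 2, 3, 4}


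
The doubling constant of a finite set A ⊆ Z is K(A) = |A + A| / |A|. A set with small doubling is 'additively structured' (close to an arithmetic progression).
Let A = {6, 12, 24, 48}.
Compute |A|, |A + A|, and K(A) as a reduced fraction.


|A| = 4.
Compute A + A by enumerating all 16 pairs.
A + A = {12, 18, 24, 30, 36, 48, 54, 60, 72, 96}, so |A + A| = 10.
K = |A + A| / |A| = 10/4 = 5/2 ≈ 2.5000.
Reference: AP of size 4 gives K = 7/4 ≈ 1.7500; a fully generic set of size 4 gives K ≈ 2.5000.

|A| = 4, |A + A| = 10, K = 10/4 = 5/2.


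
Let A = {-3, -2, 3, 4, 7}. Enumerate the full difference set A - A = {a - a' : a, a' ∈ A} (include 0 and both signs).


A - A = {a - a' : a, a' ∈ A}.
Compute a - a' for each ordered pair (a, a'):
a = -3: -3--3=0, -3--2=-1, -3-3=-6, -3-4=-7, -3-7=-10
a = -2: -2--3=1, -2--2=0, -2-3=-5, -2-4=-6, -2-7=-9
a = 3: 3--3=6, 3--2=5, 3-3=0, 3-4=-1, 3-7=-4
a = 4: 4--3=7, 4--2=6, 4-3=1, 4-4=0, 4-7=-3
a = 7: 7--3=10, 7--2=9, 7-3=4, 7-4=3, 7-7=0
Collecting distinct values (and noting 0 appears from a-a):
A - A = {-10, -9, -7, -6, -5, -4, -3, -1, 0, 1, 3, 4, 5, 6, 7, 9, 10}
|A - A| = 17

A - A = {-10, -9, -7, -6, -5, -4, -3, -1, 0, 1, 3, 4, 5, 6, 7, 9, 10}


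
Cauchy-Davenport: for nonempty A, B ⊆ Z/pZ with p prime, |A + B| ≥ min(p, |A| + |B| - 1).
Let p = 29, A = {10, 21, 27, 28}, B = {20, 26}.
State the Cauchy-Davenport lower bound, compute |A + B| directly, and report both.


Cauchy-Davenport: |A + B| ≥ min(p, |A| + |B| - 1) for A, B nonempty in Z/pZ.
|A| = 4, |B| = 2, p = 29.
CD lower bound = min(29, 4 + 2 - 1) = min(29, 5) = 5.
Compute A + B mod 29 directly:
a = 10: 10+20=1, 10+26=7
a = 21: 21+20=12, 21+26=18
a = 27: 27+20=18, 27+26=24
a = 28: 28+20=19, 28+26=25
A + B = {1, 7, 12, 18, 19, 24, 25}, so |A + B| = 7.
Verify: 7 ≥ 5? Yes ✓.

CD lower bound = 5, actual |A + B| = 7.


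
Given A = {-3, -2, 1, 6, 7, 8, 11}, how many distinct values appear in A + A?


A + A = {a + a' : a, a' ∈ A}; |A| = 7.
General bounds: 2|A| - 1 ≤ |A + A| ≤ |A|(|A|+1)/2, i.e. 13 ≤ |A + A| ≤ 28.
Lower bound 2|A|-1 is attained iff A is an arithmetic progression.
Enumerate sums a + a' for a ≤ a' (symmetric, so this suffices):
a = -3: -3+-3=-6, -3+-2=-5, -3+1=-2, -3+6=3, -3+7=4, -3+8=5, -3+11=8
a = -2: -2+-2=-4, -2+1=-1, -2+6=4, -2+7=5, -2+8=6, -2+11=9
a = 1: 1+1=2, 1+6=7, 1+7=8, 1+8=9, 1+11=12
a = 6: 6+6=12, 6+7=13, 6+8=14, 6+11=17
a = 7: 7+7=14, 7+8=15, 7+11=18
a = 8: 8+8=16, 8+11=19
a = 11: 11+11=22
Distinct sums: {-6, -5, -4, -2, -1, 2, 3, 4, 5, 6, 7, 8, 9, 12, 13, 14, 15, 16, 17, 18, 19, 22}
|A + A| = 22

|A + A| = 22


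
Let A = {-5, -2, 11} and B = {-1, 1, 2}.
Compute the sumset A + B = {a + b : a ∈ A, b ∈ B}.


A + B = {a + b : a ∈ A, b ∈ B}.
Enumerate all |A|·|B| = 3·3 = 9 pairs (a, b) and collect distinct sums.
a = -5: -5+-1=-6, -5+1=-4, -5+2=-3
a = -2: -2+-1=-3, -2+1=-1, -2+2=0
a = 11: 11+-1=10, 11+1=12, 11+2=13
Collecting distinct sums: A + B = {-6, -4, -3, -1, 0, 10, 12, 13}
|A + B| = 8

A + B = {-6, -4, -3, -1, 0, 10, 12, 13}


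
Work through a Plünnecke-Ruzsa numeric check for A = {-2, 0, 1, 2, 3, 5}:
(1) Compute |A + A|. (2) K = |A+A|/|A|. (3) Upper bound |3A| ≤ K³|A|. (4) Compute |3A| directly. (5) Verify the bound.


|A| = 6.
Step 1: Compute A + A by enumerating all 36 pairs.
A + A = {-4, -2, -1, 0, 1, 2, 3, 4, 5, 6, 7, 8, 10}, so |A + A| = 13.
Step 2: Doubling constant K = |A + A|/|A| = 13/6 = 13/6 ≈ 2.1667.
Step 3: Plünnecke-Ruzsa gives |3A| ≤ K³·|A| = (2.1667)³ · 6 ≈ 61.0278.
Step 4: Compute 3A = A + A + A directly by enumerating all triples (a,b,c) ∈ A³; |3A| = 20.
Step 5: Check 20 ≤ 61.0278? Yes ✓.

K = 13/6, Plünnecke-Ruzsa bound K³|A| ≈ 61.0278, |3A| = 20, inequality holds.


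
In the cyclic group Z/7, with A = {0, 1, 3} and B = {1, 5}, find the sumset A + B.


Work in Z/7Z: reduce every sum a + b modulo 7.
Enumerate all 6 pairs:
a = 0: 0+1=1, 0+5=5
a = 1: 1+1=2, 1+5=6
a = 3: 3+1=4, 3+5=1
Distinct residues collected: {1, 2, 4, 5, 6}
|A + B| = 5 (out of 7 total residues).

A + B = {1, 2, 4, 5, 6}


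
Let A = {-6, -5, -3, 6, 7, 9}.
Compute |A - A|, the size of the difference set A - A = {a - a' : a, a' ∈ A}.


A - A = {a - a' : a, a' ∈ A}; |A| = 6.
Bounds: 2|A|-1 ≤ |A - A| ≤ |A|² - |A| + 1, i.e. 11 ≤ |A - A| ≤ 31.
Note: 0 ∈ A - A always (from a - a). The set is symmetric: if d ∈ A - A then -d ∈ A - A.
Enumerate nonzero differences d = a - a' with a > a' (then include -d):
Positive differences: {1, 2, 3, 9, 10, 11, 12, 13, 14, 15}
Full difference set: {0} ∪ (positive diffs) ∪ (negative diffs).
|A - A| = 1 + 2·10 = 21 (matches direct enumeration: 21).

|A - A| = 21


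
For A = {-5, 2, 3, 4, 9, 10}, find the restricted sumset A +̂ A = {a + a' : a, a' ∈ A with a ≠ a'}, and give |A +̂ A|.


Restricted sumset: A +̂ A = {a + a' : a ∈ A, a' ∈ A, a ≠ a'}.
Equivalently, take A + A and drop any sum 2a that is achievable ONLY as a + a for a ∈ A (i.e. sums representable only with equal summands).
Enumerate pairs (a, a') with a < a' (symmetric, so each unordered pair gives one sum; this covers all a ≠ a'):
  -5 + 2 = -3
  -5 + 3 = -2
  -5 + 4 = -1
  -5 + 9 = 4
  -5 + 10 = 5
  2 + 3 = 5
  2 + 4 = 6
  2 + 9 = 11
  2 + 10 = 12
  3 + 4 = 7
  3 + 9 = 12
  3 + 10 = 13
  4 + 9 = 13
  4 + 10 = 14
  9 + 10 = 19
Collected distinct sums: {-3, -2, -1, 4, 5, 6, 7, 11, 12, 13, 14, 19}
|A +̂ A| = 12
(Reference bound: |A +̂ A| ≥ 2|A| - 3 for |A| ≥ 2, with |A| = 6 giving ≥ 9.)

|A +̂ A| = 12


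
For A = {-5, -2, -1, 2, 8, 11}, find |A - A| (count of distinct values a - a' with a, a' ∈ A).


A - A = {a - a' : a, a' ∈ A}; |A| = 6.
Bounds: 2|A|-1 ≤ |A - A| ≤ |A|² - |A| + 1, i.e. 11 ≤ |A - A| ≤ 31.
Note: 0 ∈ A - A always (from a - a). The set is symmetric: if d ∈ A - A then -d ∈ A - A.
Enumerate nonzero differences d = a - a' with a > a' (then include -d):
Positive differences: {1, 3, 4, 6, 7, 9, 10, 12, 13, 16}
Full difference set: {0} ∪ (positive diffs) ∪ (negative diffs).
|A - A| = 1 + 2·10 = 21 (matches direct enumeration: 21).

|A - A| = 21


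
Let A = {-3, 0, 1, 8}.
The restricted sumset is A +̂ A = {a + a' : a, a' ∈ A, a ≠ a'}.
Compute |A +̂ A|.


Restricted sumset: A +̂ A = {a + a' : a ∈ A, a' ∈ A, a ≠ a'}.
Equivalently, take A + A and drop any sum 2a that is achievable ONLY as a + a for a ∈ A (i.e. sums representable only with equal summands).
Enumerate pairs (a, a') with a < a' (symmetric, so each unordered pair gives one sum; this covers all a ≠ a'):
  -3 + 0 = -3
  -3 + 1 = -2
  -3 + 8 = 5
  0 + 1 = 1
  0 + 8 = 8
  1 + 8 = 9
Collected distinct sums: {-3, -2, 1, 5, 8, 9}
|A +̂ A| = 6
(Reference bound: |A +̂ A| ≥ 2|A| - 3 for |A| ≥ 2, with |A| = 4 giving ≥ 5.)

|A +̂ A| = 6


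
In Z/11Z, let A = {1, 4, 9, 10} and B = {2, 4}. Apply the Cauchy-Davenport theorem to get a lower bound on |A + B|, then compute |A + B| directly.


Cauchy-Davenport: |A + B| ≥ min(p, |A| + |B| - 1) for A, B nonempty in Z/pZ.
|A| = 4, |B| = 2, p = 11.
CD lower bound = min(11, 4 + 2 - 1) = min(11, 5) = 5.
Compute A + B mod 11 directly:
a = 1: 1+2=3, 1+4=5
a = 4: 4+2=6, 4+4=8
a = 9: 9+2=0, 9+4=2
a = 10: 10+2=1, 10+4=3
A + B = {0, 1, 2, 3, 5, 6, 8}, so |A + B| = 7.
Verify: 7 ≥ 5? Yes ✓.

CD lower bound = 5, actual |A + B| = 7.


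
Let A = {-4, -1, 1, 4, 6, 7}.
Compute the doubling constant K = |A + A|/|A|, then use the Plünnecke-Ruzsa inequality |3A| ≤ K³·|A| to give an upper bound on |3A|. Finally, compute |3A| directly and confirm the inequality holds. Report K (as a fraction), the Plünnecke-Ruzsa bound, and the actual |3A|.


|A| = 6.
Step 1: Compute A + A by enumerating all 36 pairs.
A + A = {-8, -5, -3, -2, 0, 2, 3, 5, 6, 7, 8, 10, 11, 12, 13, 14}, so |A + A| = 16.
Step 2: Doubling constant K = |A + A|/|A| = 16/6 = 16/6 ≈ 2.6667.
Step 3: Plünnecke-Ruzsa gives |3A| ≤ K³·|A| = (2.6667)³ · 6 ≈ 113.7778.
Step 4: Compute 3A = A + A + A directly by enumerating all triples (a,b,c) ∈ A³; |3A| = 29.
Step 5: Check 29 ≤ 113.7778? Yes ✓.

K = 16/6, Plünnecke-Ruzsa bound K³|A| ≈ 113.7778, |3A| = 29, inequality holds.


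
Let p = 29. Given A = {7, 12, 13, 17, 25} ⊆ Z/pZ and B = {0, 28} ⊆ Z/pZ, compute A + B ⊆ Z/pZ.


Work in Z/29Z: reduce every sum a + b modulo 29.
Enumerate all 10 pairs:
a = 7: 7+0=7, 7+28=6
a = 12: 12+0=12, 12+28=11
a = 13: 13+0=13, 13+28=12
a = 17: 17+0=17, 17+28=16
a = 25: 25+0=25, 25+28=24
Distinct residues collected: {6, 7, 11, 12, 13, 16, 17, 24, 25}
|A + B| = 9 (out of 29 total residues).

A + B = {6, 7, 11, 12, 13, 16, 17, 24, 25}


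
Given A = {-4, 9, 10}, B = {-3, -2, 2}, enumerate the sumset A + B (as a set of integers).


A + B = {a + b : a ∈ A, b ∈ B}.
Enumerate all |A|·|B| = 3·3 = 9 pairs (a, b) and collect distinct sums.
a = -4: -4+-3=-7, -4+-2=-6, -4+2=-2
a = 9: 9+-3=6, 9+-2=7, 9+2=11
a = 10: 10+-3=7, 10+-2=8, 10+2=12
Collecting distinct sums: A + B = {-7, -6, -2, 6, 7, 8, 11, 12}
|A + B| = 8

A + B = {-7, -6, -2, 6, 7, 8, 11, 12}


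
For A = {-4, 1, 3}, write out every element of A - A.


A - A = {a - a' : a, a' ∈ A}.
Compute a - a' for each ordered pair (a, a'):
a = -4: -4--4=0, -4-1=-5, -4-3=-7
a = 1: 1--4=5, 1-1=0, 1-3=-2
a = 3: 3--4=7, 3-1=2, 3-3=0
Collecting distinct values (and noting 0 appears from a-a):
A - A = {-7, -5, -2, 0, 2, 5, 7}
|A - A| = 7

A - A = {-7, -5, -2, 0, 2, 5, 7}


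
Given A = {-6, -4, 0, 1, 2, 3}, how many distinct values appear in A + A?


A + A = {a + a' : a, a' ∈ A}; |A| = 6.
General bounds: 2|A| - 1 ≤ |A + A| ≤ |A|(|A|+1)/2, i.e. 11 ≤ |A + A| ≤ 21.
Lower bound 2|A|-1 is attained iff A is an arithmetic progression.
Enumerate sums a + a' for a ≤ a' (symmetric, so this suffices):
a = -6: -6+-6=-12, -6+-4=-10, -6+0=-6, -6+1=-5, -6+2=-4, -6+3=-3
a = -4: -4+-4=-8, -4+0=-4, -4+1=-3, -4+2=-2, -4+3=-1
a = 0: 0+0=0, 0+1=1, 0+2=2, 0+3=3
a = 1: 1+1=2, 1+2=3, 1+3=4
a = 2: 2+2=4, 2+3=5
a = 3: 3+3=6
Distinct sums: {-12, -10, -8, -6, -5, -4, -3, -2, -1, 0, 1, 2, 3, 4, 5, 6}
|A + A| = 16

|A + A| = 16


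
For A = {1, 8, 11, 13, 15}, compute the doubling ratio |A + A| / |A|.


|A| = 5.
Compute A + A by enumerating all 25 pairs.
A + A = {2, 9, 12, 14, 16, 19, 21, 22, 23, 24, 26, 28, 30}, so |A + A| = 13.
K = |A + A| / |A| = 13/5 (already in lowest terms) ≈ 2.6000.
Reference: AP of size 5 gives K = 9/5 ≈ 1.8000; a fully generic set of size 5 gives K ≈ 3.0000.

|A| = 5, |A + A| = 13, K = 13/5.


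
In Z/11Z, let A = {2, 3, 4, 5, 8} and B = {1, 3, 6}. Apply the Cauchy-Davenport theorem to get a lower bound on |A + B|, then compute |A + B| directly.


Cauchy-Davenport: |A + B| ≥ min(p, |A| + |B| - 1) for A, B nonempty in Z/pZ.
|A| = 5, |B| = 3, p = 11.
CD lower bound = min(11, 5 + 3 - 1) = min(11, 7) = 7.
Compute A + B mod 11 directly:
a = 2: 2+1=3, 2+3=5, 2+6=8
a = 3: 3+1=4, 3+3=6, 3+6=9
a = 4: 4+1=5, 4+3=7, 4+6=10
a = 5: 5+1=6, 5+3=8, 5+6=0
a = 8: 8+1=9, 8+3=0, 8+6=3
A + B = {0, 3, 4, 5, 6, 7, 8, 9, 10}, so |A + B| = 9.
Verify: 9 ≥ 7? Yes ✓.

CD lower bound = 7, actual |A + B| = 9.


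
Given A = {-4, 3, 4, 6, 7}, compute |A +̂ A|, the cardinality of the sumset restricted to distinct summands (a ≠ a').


Restricted sumset: A +̂ A = {a + a' : a ∈ A, a' ∈ A, a ≠ a'}.
Equivalently, take A + A and drop any sum 2a that is achievable ONLY as a + a for a ∈ A (i.e. sums representable only with equal summands).
Enumerate pairs (a, a') with a < a' (symmetric, so each unordered pair gives one sum; this covers all a ≠ a'):
  -4 + 3 = -1
  -4 + 4 = 0
  -4 + 6 = 2
  -4 + 7 = 3
  3 + 4 = 7
  3 + 6 = 9
  3 + 7 = 10
  4 + 6 = 10
  4 + 7 = 11
  6 + 7 = 13
Collected distinct sums: {-1, 0, 2, 3, 7, 9, 10, 11, 13}
|A +̂ A| = 9
(Reference bound: |A +̂ A| ≥ 2|A| - 3 for |A| ≥ 2, with |A| = 5 giving ≥ 7.)

|A +̂ A| = 9


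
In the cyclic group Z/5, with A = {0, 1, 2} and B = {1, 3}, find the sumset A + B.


Work in Z/5Z: reduce every sum a + b modulo 5.
Enumerate all 6 pairs:
a = 0: 0+1=1, 0+3=3
a = 1: 1+1=2, 1+3=4
a = 2: 2+1=3, 2+3=0
Distinct residues collected: {0, 1, 2, 3, 4}
|A + B| = 5 (out of 5 total residues).

A + B = {0, 1, 2, 3, 4}


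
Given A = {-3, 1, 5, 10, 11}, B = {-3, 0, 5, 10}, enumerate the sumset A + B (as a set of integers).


A + B = {a + b : a ∈ A, b ∈ B}.
Enumerate all |A|·|B| = 5·4 = 20 pairs (a, b) and collect distinct sums.
a = -3: -3+-3=-6, -3+0=-3, -3+5=2, -3+10=7
a = 1: 1+-3=-2, 1+0=1, 1+5=6, 1+10=11
a = 5: 5+-3=2, 5+0=5, 5+5=10, 5+10=15
a = 10: 10+-3=7, 10+0=10, 10+5=15, 10+10=20
a = 11: 11+-3=8, 11+0=11, 11+5=16, 11+10=21
Collecting distinct sums: A + B = {-6, -3, -2, 1, 2, 5, 6, 7, 8, 10, 11, 15, 16, 20, 21}
|A + B| = 15

A + B = {-6, -3, -2, 1, 2, 5, 6, 7, 8, 10, 11, 15, 16, 20, 21}


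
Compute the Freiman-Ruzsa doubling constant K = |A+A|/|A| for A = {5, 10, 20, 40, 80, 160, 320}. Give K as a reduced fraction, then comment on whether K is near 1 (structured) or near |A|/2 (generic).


|A| = 7.
Compute A + A by enumerating all 49 pairs.
A + A = {10, 15, 20, 25, 30, 40, 45, 50, 60, 80, 85, 90, 100, 120, 160, 165, 170, 180, 200, 240, 320, 325, 330, 340, 360, 400, 480, 640}, so |A + A| = 28.
K = |A + A| / |A| = 28/7 = 4/1 ≈ 4.0000.
Reference: AP of size 7 gives K = 13/7 ≈ 1.8571; a fully generic set of size 7 gives K ≈ 4.0000.

|A| = 7, |A + A| = 28, K = 28/7 = 4/1.


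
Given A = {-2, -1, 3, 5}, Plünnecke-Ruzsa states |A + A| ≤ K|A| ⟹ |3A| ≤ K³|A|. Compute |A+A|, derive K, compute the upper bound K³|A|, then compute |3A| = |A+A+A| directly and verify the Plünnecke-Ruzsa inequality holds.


|A| = 4.
Step 1: Compute A + A by enumerating all 16 pairs.
A + A = {-4, -3, -2, 1, 2, 3, 4, 6, 8, 10}, so |A + A| = 10.
Step 2: Doubling constant K = |A + A|/|A| = 10/4 = 10/4 ≈ 2.5000.
Step 3: Plünnecke-Ruzsa gives |3A| ≤ K³·|A| = (2.5000)³ · 4 ≈ 62.5000.
Step 4: Compute 3A = A + A + A directly by enumerating all triples (a,b,c) ∈ A³; |3A| = 18.
Step 5: Check 18 ≤ 62.5000? Yes ✓.

K = 10/4, Plünnecke-Ruzsa bound K³|A| ≈ 62.5000, |3A| = 18, inequality holds.


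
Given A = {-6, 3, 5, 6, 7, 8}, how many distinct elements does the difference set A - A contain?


A - A = {a - a' : a, a' ∈ A}; |A| = 6.
Bounds: 2|A|-1 ≤ |A - A| ≤ |A|² - |A| + 1, i.e. 11 ≤ |A - A| ≤ 31.
Note: 0 ∈ A - A always (from a - a). The set is symmetric: if d ∈ A - A then -d ∈ A - A.
Enumerate nonzero differences d = a - a' with a > a' (then include -d):
Positive differences: {1, 2, 3, 4, 5, 9, 11, 12, 13, 14}
Full difference set: {0} ∪ (positive diffs) ∪ (negative diffs).
|A - A| = 1 + 2·10 = 21 (matches direct enumeration: 21).

|A - A| = 21


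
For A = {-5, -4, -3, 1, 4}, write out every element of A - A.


A - A = {a - a' : a, a' ∈ A}.
Compute a - a' for each ordered pair (a, a'):
a = -5: -5--5=0, -5--4=-1, -5--3=-2, -5-1=-6, -5-4=-9
a = -4: -4--5=1, -4--4=0, -4--3=-1, -4-1=-5, -4-4=-8
a = -3: -3--5=2, -3--4=1, -3--3=0, -3-1=-4, -3-4=-7
a = 1: 1--5=6, 1--4=5, 1--3=4, 1-1=0, 1-4=-3
a = 4: 4--5=9, 4--4=8, 4--3=7, 4-1=3, 4-4=0
Collecting distinct values (and noting 0 appears from a-a):
A - A = {-9, -8, -7, -6, -5, -4, -3, -2, -1, 0, 1, 2, 3, 4, 5, 6, 7, 8, 9}
|A - A| = 19

A - A = {-9, -8, -7, -6, -5, -4, -3, -2, -1, 0, 1, 2, 3, 4, 5, 6, 7, 8, 9}


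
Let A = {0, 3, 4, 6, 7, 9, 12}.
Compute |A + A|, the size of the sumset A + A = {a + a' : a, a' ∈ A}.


A + A = {a + a' : a, a' ∈ A}; |A| = 7.
General bounds: 2|A| - 1 ≤ |A + A| ≤ |A|(|A|+1)/2, i.e. 13 ≤ |A + A| ≤ 28.
Lower bound 2|A|-1 is attained iff A is an arithmetic progression.
Enumerate sums a + a' for a ≤ a' (symmetric, so this suffices):
a = 0: 0+0=0, 0+3=3, 0+4=4, 0+6=6, 0+7=7, 0+9=9, 0+12=12
a = 3: 3+3=6, 3+4=7, 3+6=9, 3+7=10, 3+9=12, 3+12=15
a = 4: 4+4=8, 4+6=10, 4+7=11, 4+9=13, 4+12=16
a = 6: 6+6=12, 6+7=13, 6+9=15, 6+12=18
a = 7: 7+7=14, 7+9=16, 7+12=19
a = 9: 9+9=18, 9+12=21
a = 12: 12+12=24
Distinct sums: {0, 3, 4, 6, 7, 8, 9, 10, 11, 12, 13, 14, 15, 16, 18, 19, 21, 24}
|A + A| = 18

|A + A| = 18


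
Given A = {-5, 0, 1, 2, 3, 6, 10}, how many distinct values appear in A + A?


A + A = {a + a' : a, a' ∈ A}; |A| = 7.
General bounds: 2|A| - 1 ≤ |A + A| ≤ |A|(|A|+1)/2, i.e. 13 ≤ |A + A| ≤ 28.
Lower bound 2|A|-1 is attained iff A is an arithmetic progression.
Enumerate sums a + a' for a ≤ a' (symmetric, so this suffices):
a = -5: -5+-5=-10, -5+0=-5, -5+1=-4, -5+2=-3, -5+3=-2, -5+6=1, -5+10=5
a = 0: 0+0=0, 0+1=1, 0+2=2, 0+3=3, 0+6=6, 0+10=10
a = 1: 1+1=2, 1+2=3, 1+3=4, 1+6=7, 1+10=11
a = 2: 2+2=4, 2+3=5, 2+6=8, 2+10=12
a = 3: 3+3=6, 3+6=9, 3+10=13
a = 6: 6+6=12, 6+10=16
a = 10: 10+10=20
Distinct sums: {-10, -5, -4, -3, -2, 0, 1, 2, 3, 4, 5, 6, 7, 8, 9, 10, 11, 12, 13, 16, 20}
|A + A| = 21

|A + A| = 21


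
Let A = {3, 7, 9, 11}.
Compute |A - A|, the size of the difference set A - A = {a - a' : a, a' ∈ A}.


A - A = {a - a' : a, a' ∈ A}; |A| = 4.
Bounds: 2|A|-1 ≤ |A - A| ≤ |A|² - |A| + 1, i.e. 7 ≤ |A - A| ≤ 13.
Note: 0 ∈ A - A always (from a - a). The set is symmetric: if d ∈ A - A then -d ∈ A - A.
Enumerate nonzero differences d = a - a' with a > a' (then include -d):
Positive differences: {2, 4, 6, 8}
Full difference set: {0} ∪ (positive diffs) ∪ (negative diffs).
|A - A| = 1 + 2·4 = 9 (matches direct enumeration: 9).

|A - A| = 9


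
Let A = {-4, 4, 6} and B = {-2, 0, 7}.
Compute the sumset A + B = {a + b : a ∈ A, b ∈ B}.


A + B = {a + b : a ∈ A, b ∈ B}.
Enumerate all |A|·|B| = 3·3 = 9 pairs (a, b) and collect distinct sums.
a = -4: -4+-2=-6, -4+0=-4, -4+7=3
a = 4: 4+-2=2, 4+0=4, 4+7=11
a = 6: 6+-2=4, 6+0=6, 6+7=13
Collecting distinct sums: A + B = {-6, -4, 2, 3, 4, 6, 11, 13}
|A + B| = 8

A + B = {-6, -4, 2, 3, 4, 6, 11, 13}


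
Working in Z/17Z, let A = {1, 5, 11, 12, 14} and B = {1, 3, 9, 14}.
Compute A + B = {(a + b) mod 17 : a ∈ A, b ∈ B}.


Work in Z/17Z: reduce every sum a + b modulo 17.
Enumerate all 20 pairs:
a = 1: 1+1=2, 1+3=4, 1+9=10, 1+14=15
a = 5: 5+1=6, 5+3=8, 5+9=14, 5+14=2
a = 11: 11+1=12, 11+3=14, 11+9=3, 11+14=8
a = 12: 12+1=13, 12+3=15, 12+9=4, 12+14=9
a = 14: 14+1=15, 14+3=0, 14+9=6, 14+14=11
Distinct residues collected: {0, 2, 3, 4, 6, 8, 9, 10, 11, 12, 13, 14, 15}
|A + B| = 13 (out of 17 total residues).

A + B = {0, 2, 3, 4, 6, 8, 9, 10, 11, 12, 13, 14, 15}


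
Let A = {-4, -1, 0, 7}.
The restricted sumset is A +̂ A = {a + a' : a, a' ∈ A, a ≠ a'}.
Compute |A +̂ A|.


Restricted sumset: A +̂ A = {a + a' : a ∈ A, a' ∈ A, a ≠ a'}.
Equivalently, take A + A and drop any sum 2a that is achievable ONLY as a + a for a ∈ A (i.e. sums representable only with equal summands).
Enumerate pairs (a, a') with a < a' (symmetric, so each unordered pair gives one sum; this covers all a ≠ a'):
  -4 + -1 = -5
  -4 + 0 = -4
  -4 + 7 = 3
  -1 + 0 = -1
  -1 + 7 = 6
  0 + 7 = 7
Collected distinct sums: {-5, -4, -1, 3, 6, 7}
|A +̂ A| = 6
(Reference bound: |A +̂ A| ≥ 2|A| - 3 for |A| ≥ 2, with |A| = 4 giving ≥ 5.)

|A +̂ A| = 6


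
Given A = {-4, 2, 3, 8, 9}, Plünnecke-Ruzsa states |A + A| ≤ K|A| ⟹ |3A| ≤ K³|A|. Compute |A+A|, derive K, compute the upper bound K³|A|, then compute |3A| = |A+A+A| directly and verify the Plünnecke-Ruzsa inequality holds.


|A| = 5.
Step 1: Compute A + A by enumerating all 25 pairs.
A + A = {-8, -2, -1, 4, 5, 6, 10, 11, 12, 16, 17, 18}, so |A + A| = 12.
Step 2: Doubling constant K = |A + A|/|A| = 12/5 = 12/5 ≈ 2.4000.
Step 3: Plünnecke-Ruzsa gives |3A| ≤ K³·|A| = (2.4000)³ · 5 ≈ 69.1200.
Step 4: Compute 3A = A + A + A directly by enumerating all triples (a,b,c) ∈ A³; |3A| = 22.
Step 5: Check 22 ≤ 69.1200? Yes ✓.

K = 12/5, Plünnecke-Ruzsa bound K³|A| ≈ 69.1200, |3A| = 22, inequality holds.


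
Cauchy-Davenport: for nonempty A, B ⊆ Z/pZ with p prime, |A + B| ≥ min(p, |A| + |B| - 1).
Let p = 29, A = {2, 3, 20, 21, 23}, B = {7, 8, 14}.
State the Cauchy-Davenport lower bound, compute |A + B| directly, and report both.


Cauchy-Davenport: |A + B| ≥ min(p, |A| + |B| - 1) for A, B nonempty in Z/pZ.
|A| = 5, |B| = 3, p = 29.
CD lower bound = min(29, 5 + 3 - 1) = min(29, 7) = 7.
Compute A + B mod 29 directly:
a = 2: 2+7=9, 2+8=10, 2+14=16
a = 3: 3+7=10, 3+8=11, 3+14=17
a = 20: 20+7=27, 20+8=28, 20+14=5
a = 21: 21+7=28, 21+8=0, 21+14=6
a = 23: 23+7=1, 23+8=2, 23+14=8
A + B = {0, 1, 2, 5, 6, 8, 9, 10, 11, 16, 17, 27, 28}, so |A + B| = 13.
Verify: 13 ≥ 7? Yes ✓.

CD lower bound = 7, actual |A + B| = 13.


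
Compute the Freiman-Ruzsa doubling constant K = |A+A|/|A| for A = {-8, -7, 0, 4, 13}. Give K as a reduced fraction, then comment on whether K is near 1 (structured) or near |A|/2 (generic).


|A| = 5.
Compute A + A by enumerating all 25 pairs.
A + A = {-16, -15, -14, -8, -7, -4, -3, 0, 4, 5, 6, 8, 13, 17, 26}, so |A + A| = 15.
K = |A + A| / |A| = 15/5 = 3/1 ≈ 3.0000.
Reference: AP of size 5 gives K = 9/5 ≈ 1.8000; a fully generic set of size 5 gives K ≈ 3.0000.

|A| = 5, |A + A| = 15, K = 15/5 = 3/1.


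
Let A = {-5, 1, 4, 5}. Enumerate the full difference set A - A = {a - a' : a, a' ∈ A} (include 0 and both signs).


A - A = {a - a' : a, a' ∈ A}.
Compute a - a' for each ordered pair (a, a'):
a = -5: -5--5=0, -5-1=-6, -5-4=-9, -5-5=-10
a = 1: 1--5=6, 1-1=0, 1-4=-3, 1-5=-4
a = 4: 4--5=9, 4-1=3, 4-4=0, 4-5=-1
a = 5: 5--5=10, 5-1=4, 5-4=1, 5-5=0
Collecting distinct values (and noting 0 appears from a-a):
A - A = {-10, -9, -6, -4, -3, -1, 0, 1, 3, 4, 6, 9, 10}
|A - A| = 13

A - A = {-10, -9, -6, -4, -3, -1, 0, 1, 3, 4, 6, 9, 10}


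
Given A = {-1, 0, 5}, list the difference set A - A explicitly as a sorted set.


A - A = {a - a' : a, a' ∈ A}.
Compute a - a' for each ordered pair (a, a'):
a = -1: -1--1=0, -1-0=-1, -1-5=-6
a = 0: 0--1=1, 0-0=0, 0-5=-5
a = 5: 5--1=6, 5-0=5, 5-5=0
Collecting distinct values (and noting 0 appears from a-a):
A - A = {-6, -5, -1, 0, 1, 5, 6}
|A - A| = 7

A - A = {-6, -5, -1, 0, 1, 5, 6}


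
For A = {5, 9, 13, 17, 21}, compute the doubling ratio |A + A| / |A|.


|A| = 5.
Compute A + A by enumerating all 25 pairs.
A + A = {10, 14, 18, 22, 26, 30, 34, 38, 42}, so |A + A| = 9.
K = |A + A| / |A| = 9/5 (already in lowest terms) ≈ 1.8000.
Reference: AP of size 5 gives K = 9/5 ≈ 1.8000; a fully generic set of size 5 gives K ≈ 3.0000.

|A| = 5, |A + A| = 9, K = 9/5.


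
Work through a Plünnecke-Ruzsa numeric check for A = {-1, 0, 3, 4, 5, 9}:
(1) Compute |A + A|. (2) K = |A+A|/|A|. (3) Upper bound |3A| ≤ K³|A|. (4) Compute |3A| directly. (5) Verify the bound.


|A| = 6.
Step 1: Compute A + A by enumerating all 36 pairs.
A + A = {-2, -1, 0, 2, 3, 4, 5, 6, 7, 8, 9, 10, 12, 13, 14, 18}, so |A + A| = 16.
Step 2: Doubling constant K = |A + A|/|A| = 16/6 = 16/6 ≈ 2.6667.
Step 3: Plünnecke-Ruzsa gives |3A| ≤ K³·|A| = (2.6667)³ · 6 ≈ 113.7778.
Step 4: Compute 3A = A + A + A directly by enumerating all triples (a,b,c) ∈ A³; |3A| = 27.
Step 5: Check 27 ≤ 113.7778? Yes ✓.

K = 16/6, Plünnecke-Ruzsa bound K³|A| ≈ 113.7778, |3A| = 27, inequality holds.


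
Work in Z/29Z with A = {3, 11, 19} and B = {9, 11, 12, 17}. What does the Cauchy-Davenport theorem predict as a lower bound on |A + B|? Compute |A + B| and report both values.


Cauchy-Davenport: |A + B| ≥ min(p, |A| + |B| - 1) for A, B nonempty in Z/pZ.
|A| = 3, |B| = 4, p = 29.
CD lower bound = min(29, 3 + 4 - 1) = min(29, 6) = 6.
Compute A + B mod 29 directly:
a = 3: 3+9=12, 3+11=14, 3+12=15, 3+17=20
a = 11: 11+9=20, 11+11=22, 11+12=23, 11+17=28
a = 19: 19+9=28, 19+11=1, 19+12=2, 19+17=7
A + B = {1, 2, 7, 12, 14, 15, 20, 22, 23, 28}, so |A + B| = 10.
Verify: 10 ≥ 6? Yes ✓.

CD lower bound = 6, actual |A + B| = 10.


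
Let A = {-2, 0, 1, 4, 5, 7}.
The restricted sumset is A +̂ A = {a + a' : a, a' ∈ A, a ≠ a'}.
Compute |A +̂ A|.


Restricted sumset: A +̂ A = {a + a' : a ∈ A, a' ∈ A, a ≠ a'}.
Equivalently, take A + A and drop any sum 2a that is achievable ONLY as a + a for a ∈ A (i.e. sums representable only with equal summands).
Enumerate pairs (a, a') with a < a' (symmetric, so each unordered pair gives one sum; this covers all a ≠ a'):
  -2 + 0 = -2
  -2 + 1 = -1
  -2 + 4 = 2
  -2 + 5 = 3
  -2 + 7 = 5
  0 + 1 = 1
  0 + 4 = 4
  0 + 5 = 5
  0 + 7 = 7
  1 + 4 = 5
  1 + 5 = 6
  1 + 7 = 8
  4 + 5 = 9
  4 + 7 = 11
  5 + 7 = 12
Collected distinct sums: {-2, -1, 1, 2, 3, 4, 5, 6, 7, 8, 9, 11, 12}
|A +̂ A| = 13
(Reference bound: |A +̂ A| ≥ 2|A| - 3 for |A| ≥ 2, with |A| = 6 giving ≥ 9.)

|A +̂ A| = 13


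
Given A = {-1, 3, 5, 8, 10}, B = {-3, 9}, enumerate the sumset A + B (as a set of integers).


A + B = {a + b : a ∈ A, b ∈ B}.
Enumerate all |A|·|B| = 5·2 = 10 pairs (a, b) and collect distinct sums.
a = -1: -1+-3=-4, -1+9=8
a = 3: 3+-3=0, 3+9=12
a = 5: 5+-3=2, 5+9=14
a = 8: 8+-3=5, 8+9=17
a = 10: 10+-3=7, 10+9=19
Collecting distinct sums: A + B = {-4, 0, 2, 5, 7, 8, 12, 14, 17, 19}
|A + B| = 10

A + B = {-4, 0, 2, 5, 7, 8, 12, 14, 17, 19}


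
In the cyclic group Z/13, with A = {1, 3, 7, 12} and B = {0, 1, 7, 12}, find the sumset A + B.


Work in Z/13Z: reduce every sum a + b modulo 13.
Enumerate all 16 pairs:
a = 1: 1+0=1, 1+1=2, 1+7=8, 1+12=0
a = 3: 3+0=3, 3+1=4, 3+7=10, 3+12=2
a = 7: 7+0=7, 7+1=8, 7+7=1, 7+12=6
a = 12: 12+0=12, 12+1=0, 12+7=6, 12+12=11
Distinct residues collected: {0, 1, 2, 3, 4, 6, 7, 8, 10, 11, 12}
|A + B| = 11 (out of 13 total residues).

A + B = {0, 1, 2, 3, 4, 6, 7, 8, 10, 11, 12}


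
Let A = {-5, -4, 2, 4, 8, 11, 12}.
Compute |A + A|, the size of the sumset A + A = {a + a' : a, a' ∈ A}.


A + A = {a + a' : a, a' ∈ A}; |A| = 7.
General bounds: 2|A| - 1 ≤ |A + A| ≤ |A|(|A|+1)/2, i.e. 13 ≤ |A + A| ≤ 28.
Lower bound 2|A|-1 is attained iff A is an arithmetic progression.
Enumerate sums a + a' for a ≤ a' (symmetric, so this suffices):
a = -5: -5+-5=-10, -5+-4=-9, -5+2=-3, -5+4=-1, -5+8=3, -5+11=6, -5+12=7
a = -4: -4+-4=-8, -4+2=-2, -4+4=0, -4+8=4, -4+11=7, -4+12=8
a = 2: 2+2=4, 2+4=6, 2+8=10, 2+11=13, 2+12=14
a = 4: 4+4=8, 4+8=12, 4+11=15, 4+12=16
a = 8: 8+8=16, 8+11=19, 8+12=20
a = 11: 11+11=22, 11+12=23
a = 12: 12+12=24
Distinct sums: {-10, -9, -8, -3, -2, -1, 0, 3, 4, 6, 7, 8, 10, 12, 13, 14, 15, 16, 19, 20, 22, 23, 24}
|A + A| = 23

|A + A| = 23


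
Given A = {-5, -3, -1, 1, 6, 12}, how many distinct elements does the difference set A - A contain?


A - A = {a - a' : a, a' ∈ A}; |A| = 6.
Bounds: 2|A|-1 ≤ |A - A| ≤ |A|² - |A| + 1, i.e. 11 ≤ |A - A| ≤ 31.
Note: 0 ∈ A - A always (from a - a). The set is symmetric: if d ∈ A - A then -d ∈ A - A.
Enumerate nonzero differences d = a - a' with a > a' (then include -d):
Positive differences: {2, 4, 5, 6, 7, 9, 11, 13, 15, 17}
Full difference set: {0} ∪ (positive diffs) ∪ (negative diffs).
|A - A| = 1 + 2·10 = 21 (matches direct enumeration: 21).

|A - A| = 21


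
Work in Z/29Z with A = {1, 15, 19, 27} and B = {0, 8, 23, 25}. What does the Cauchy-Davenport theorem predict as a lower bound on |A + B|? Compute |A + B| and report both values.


Cauchy-Davenport: |A + B| ≥ min(p, |A| + |B| - 1) for A, B nonempty in Z/pZ.
|A| = 4, |B| = 4, p = 29.
CD lower bound = min(29, 4 + 4 - 1) = min(29, 7) = 7.
Compute A + B mod 29 directly:
a = 1: 1+0=1, 1+8=9, 1+23=24, 1+25=26
a = 15: 15+0=15, 15+8=23, 15+23=9, 15+25=11
a = 19: 19+0=19, 19+8=27, 19+23=13, 19+25=15
a = 27: 27+0=27, 27+8=6, 27+23=21, 27+25=23
A + B = {1, 6, 9, 11, 13, 15, 19, 21, 23, 24, 26, 27}, so |A + B| = 12.
Verify: 12 ≥ 7? Yes ✓.

CD lower bound = 7, actual |A + B| = 12.


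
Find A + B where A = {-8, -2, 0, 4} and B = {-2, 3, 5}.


A + B = {a + b : a ∈ A, b ∈ B}.
Enumerate all |A|·|B| = 4·3 = 12 pairs (a, b) and collect distinct sums.
a = -8: -8+-2=-10, -8+3=-5, -8+5=-3
a = -2: -2+-2=-4, -2+3=1, -2+5=3
a = 0: 0+-2=-2, 0+3=3, 0+5=5
a = 4: 4+-2=2, 4+3=7, 4+5=9
Collecting distinct sums: A + B = {-10, -5, -4, -3, -2, 1, 2, 3, 5, 7, 9}
|A + B| = 11

A + B = {-10, -5, -4, -3, -2, 1, 2, 3, 5, 7, 9}


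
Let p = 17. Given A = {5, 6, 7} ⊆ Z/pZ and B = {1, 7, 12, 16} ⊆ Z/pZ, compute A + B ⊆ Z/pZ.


Work in Z/17Z: reduce every sum a + b modulo 17.
Enumerate all 12 pairs:
a = 5: 5+1=6, 5+7=12, 5+12=0, 5+16=4
a = 6: 6+1=7, 6+7=13, 6+12=1, 6+16=5
a = 7: 7+1=8, 7+7=14, 7+12=2, 7+16=6
Distinct residues collected: {0, 1, 2, 4, 5, 6, 7, 8, 12, 13, 14}
|A + B| = 11 (out of 17 total residues).

A + B = {0, 1, 2, 4, 5, 6, 7, 8, 12, 13, 14}


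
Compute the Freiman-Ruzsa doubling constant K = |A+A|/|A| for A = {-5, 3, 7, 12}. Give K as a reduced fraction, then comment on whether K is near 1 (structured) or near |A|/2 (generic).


|A| = 4.
Compute A + A by enumerating all 16 pairs.
A + A = {-10, -2, 2, 6, 7, 10, 14, 15, 19, 24}, so |A + A| = 10.
K = |A + A| / |A| = 10/4 = 5/2 ≈ 2.5000.
Reference: AP of size 4 gives K = 7/4 ≈ 1.7500; a fully generic set of size 4 gives K ≈ 2.5000.

|A| = 4, |A + A| = 10, K = 10/4 = 5/2.


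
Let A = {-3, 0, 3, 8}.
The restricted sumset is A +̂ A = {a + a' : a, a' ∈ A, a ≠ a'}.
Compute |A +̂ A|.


Restricted sumset: A +̂ A = {a + a' : a ∈ A, a' ∈ A, a ≠ a'}.
Equivalently, take A + A and drop any sum 2a that is achievable ONLY as a + a for a ∈ A (i.e. sums representable only with equal summands).
Enumerate pairs (a, a') with a < a' (symmetric, so each unordered pair gives one sum; this covers all a ≠ a'):
  -3 + 0 = -3
  -3 + 3 = 0
  -3 + 8 = 5
  0 + 3 = 3
  0 + 8 = 8
  3 + 8 = 11
Collected distinct sums: {-3, 0, 3, 5, 8, 11}
|A +̂ A| = 6
(Reference bound: |A +̂ A| ≥ 2|A| - 3 for |A| ≥ 2, with |A| = 4 giving ≥ 5.)

|A +̂ A| = 6


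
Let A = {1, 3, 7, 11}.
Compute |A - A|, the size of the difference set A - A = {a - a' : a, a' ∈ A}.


A - A = {a - a' : a, a' ∈ A}; |A| = 4.
Bounds: 2|A|-1 ≤ |A - A| ≤ |A|² - |A| + 1, i.e. 7 ≤ |A - A| ≤ 13.
Note: 0 ∈ A - A always (from a - a). The set is symmetric: if d ∈ A - A then -d ∈ A - A.
Enumerate nonzero differences d = a - a' with a > a' (then include -d):
Positive differences: {2, 4, 6, 8, 10}
Full difference set: {0} ∪ (positive diffs) ∪ (negative diffs).
|A - A| = 1 + 2·5 = 11 (matches direct enumeration: 11).

|A - A| = 11


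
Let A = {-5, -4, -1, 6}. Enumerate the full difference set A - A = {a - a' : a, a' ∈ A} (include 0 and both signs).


A - A = {a - a' : a, a' ∈ A}.
Compute a - a' for each ordered pair (a, a'):
a = -5: -5--5=0, -5--4=-1, -5--1=-4, -5-6=-11
a = -4: -4--5=1, -4--4=0, -4--1=-3, -4-6=-10
a = -1: -1--5=4, -1--4=3, -1--1=0, -1-6=-7
a = 6: 6--5=11, 6--4=10, 6--1=7, 6-6=0
Collecting distinct values (and noting 0 appears from a-a):
A - A = {-11, -10, -7, -4, -3, -1, 0, 1, 3, 4, 7, 10, 11}
|A - A| = 13

A - A = {-11, -10, -7, -4, -3, -1, 0, 1, 3, 4, 7, 10, 11}


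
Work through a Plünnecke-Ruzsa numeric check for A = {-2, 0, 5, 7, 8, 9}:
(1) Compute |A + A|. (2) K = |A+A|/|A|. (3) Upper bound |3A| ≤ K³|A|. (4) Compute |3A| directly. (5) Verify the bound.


|A| = 6.
Step 1: Compute A + A by enumerating all 36 pairs.
A + A = {-4, -2, 0, 3, 5, 6, 7, 8, 9, 10, 12, 13, 14, 15, 16, 17, 18}, so |A + A| = 17.
Step 2: Doubling constant K = |A + A|/|A| = 17/6 = 17/6 ≈ 2.8333.
Step 3: Plünnecke-Ruzsa gives |3A| ≤ K³·|A| = (2.8333)³ · 6 ≈ 136.4722.
Step 4: Compute 3A = A + A + A directly by enumerating all triples (a,b,c) ∈ A³; |3A| = 30.
Step 5: Check 30 ≤ 136.4722? Yes ✓.

K = 17/6, Plünnecke-Ruzsa bound K³|A| ≈ 136.4722, |3A| = 30, inequality holds.


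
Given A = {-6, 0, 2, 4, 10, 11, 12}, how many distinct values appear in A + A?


A + A = {a + a' : a, a' ∈ A}; |A| = 7.
General bounds: 2|A| - 1 ≤ |A + A| ≤ |A|(|A|+1)/2, i.e. 13 ≤ |A + A| ≤ 28.
Lower bound 2|A|-1 is attained iff A is an arithmetic progression.
Enumerate sums a + a' for a ≤ a' (symmetric, so this suffices):
a = -6: -6+-6=-12, -6+0=-6, -6+2=-4, -6+4=-2, -6+10=4, -6+11=5, -6+12=6
a = 0: 0+0=0, 0+2=2, 0+4=4, 0+10=10, 0+11=11, 0+12=12
a = 2: 2+2=4, 2+4=6, 2+10=12, 2+11=13, 2+12=14
a = 4: 4+4=8, 4+10=14, 4+11=15, 4+12=16
a = 10: 10+10=20, 10+11=21, 10+12=22
a = 11: 11+11=22, 11+12=23
a = 12: 12+12=24
Distinct sums: {-12, -6, -4, -2, 0, 2, 4, 5, 6, 8, 10, 11, 12, 13, 14, 15, 16, 20, 21, 22, 23, 24}
|A + A| = 22

|A + A| = 22


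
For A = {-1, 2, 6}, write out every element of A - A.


A - A = {a - a' : a, a' ∈ A}.
Compute a - a' for each ordered pair (a, a'):
a = -1: -1--1=0, -1-2=-3, -1-6=-7
a = 2: 2--1=3, 2-2=0, 2-6=-4
a = 6: 6--1=7, 6-2=4, 6-6=0
Collecting distinct values (and noting 0 appears from a-a):
A - A = {-7, -4, -3, 0, 3, 4, 7}
|A - A| = 7

A - A = {-7, -4, -3, 0, 3, 4, 7}


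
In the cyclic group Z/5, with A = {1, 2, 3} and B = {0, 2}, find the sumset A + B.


Work in Z/5Z: reduce every sum a + b modulo 5.
Enumerate all 6 pairs:
a = 1: 1+0=1, 1+2=3
a = 2: 2+0=2, 2+2=4
a = 3: 3+0=3, 3+2=0
Distinct residues collected: {0, 1, 2, 3, 4}
|A + B| = 5 (out of 5 total residues).

A + B = {0, 1, 2, 3, 4}


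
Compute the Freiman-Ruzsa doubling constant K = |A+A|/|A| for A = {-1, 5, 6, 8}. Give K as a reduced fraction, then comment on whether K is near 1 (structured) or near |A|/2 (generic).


|A| = 4.
Compute A + A by enumerating all 16 pairs.
A + A = {-2, 4, 5, 7, 10, 11, 12, 13, 14, 16}, so |A + A| = 10.
K = |A + A| / |A| = 10/4 = 5/2 ≈ 2.5000.
Reference: AP of size 4 gives K = 7/4 ≈ 1.7500; a fully generic set of size 4 gives K ≈ 2.5000.

|A| = 4, |A + A| = 10, K = 10/4 = 5/2.
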